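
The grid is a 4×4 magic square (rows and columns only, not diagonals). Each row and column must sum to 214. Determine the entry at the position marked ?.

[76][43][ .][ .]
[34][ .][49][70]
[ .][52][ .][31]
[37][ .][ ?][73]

From row 2, 214 − (34 + 49 + 70) gives (2,2) = 61.
Column 1: 76 + 34 + 37 + ? = 214, so (3,1) = 67.
Using column 2: 43 + 61 + 52 + ? → (4,2) = 214 − 156 = 58.
Using column 4: 70 + 31 + 73 + ? → (1,4) = 214 − 174 = 40.
The remaining cell in row 1 is (1,3) = 214 − 159 = 55.
The remaining cell in row 3 is (3,3) = 214 − 150 = 64.
From row 4, 214 − (37 + 58 + 73) gives (4,3) = 46.

46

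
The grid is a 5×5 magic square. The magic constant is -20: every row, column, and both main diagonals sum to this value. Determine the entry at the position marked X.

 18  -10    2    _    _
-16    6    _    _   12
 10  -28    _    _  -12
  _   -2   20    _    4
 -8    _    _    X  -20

8

Column 1 needs -20; the known cells sum to 4, so (4,1) = -24.
Column 2: -10 + 6 + (-28) + (-2) + ? = -20, so (5,2) = 14.
Using column 5: 12 + (-12) + 4 + (-20) + ? → (1,5) = -20 − (-16) = -4.
From row 1, -20 − (18 + (-10) + 2 + (-4)) gives (1,4) = -26.
Using row 4: -24 + (-2) + 20 + 4 + ? → (4,4) = -20 − (-2) = -18.
Main diagonal: 18 + 6 + (-18) + (-20) + ? = -20, so (3,3) = -6.
Anti-diagonal must total -20; the given cells sum to -20, so (2,4) = 0.
Row 2: -16 + 6 + 0 + 12 + ? = -20, so (2,3) = -22.
The remaining cell in row 3 is (3,4) = -20 − (-36) = 16.
Using column 3: 2 + (-22) + (-6) + 20 + ? → (5,3) = -20 − (-6) = -14.
Using column 4: -26 + 0 + 16 + (-18) + ? → (5,4) = -20 − (-28) = 8.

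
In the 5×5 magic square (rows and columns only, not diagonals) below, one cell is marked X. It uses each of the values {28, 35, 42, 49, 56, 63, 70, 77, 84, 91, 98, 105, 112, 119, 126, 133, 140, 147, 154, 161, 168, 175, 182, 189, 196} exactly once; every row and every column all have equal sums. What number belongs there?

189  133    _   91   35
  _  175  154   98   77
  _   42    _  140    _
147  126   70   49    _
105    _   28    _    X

The 25 entries sum to 2800, so each line sums to 2800/5 = 560.
Row 1 must total 560; the given cells sum to 448, so (1,3) = 112.
Row 2 must total 560; the given cells sum to 504, so (2,1) = 56.
The remaining cell in row 4 is (4,5) = 560 − 392 = 168.
From column 1, 560 − (189 + 56 + 147 + 105) gives (3,1) = 63.
From column 2, 560 − (133 + 175 + 42 + 126) gives (5,2) = 84.
Column 3 needs 560; the known cells sum to 364, so (3,3) = 196.
Column 4 must total 560; the given cells sum to 378, so (5,4) = 182.
The remaining cell in row 3 is (3,5) = 560 − 441 = 119.
Row 5 must total 560; the given cells sum to 399, so (5,5) = 161.

161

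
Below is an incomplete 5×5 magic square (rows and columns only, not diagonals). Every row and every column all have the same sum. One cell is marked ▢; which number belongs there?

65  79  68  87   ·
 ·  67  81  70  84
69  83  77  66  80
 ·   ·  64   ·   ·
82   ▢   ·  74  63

Row 3 is complete and sums to 375; that is the magic constant.
From row 1, 375 − (65 + 79 + 68 + 87) gives (1,5) = 76.
The remaining cell in row 2 is (2,1) = 375 − 302 = 73.
Column 1 needs 375; the known cells sum to 289, so (4,1) = 86.
Column 3: 68 + 81 + 77 + 64 + ? = 375, so (5,3) = 85.
Column 4 must total 375; the given cells sum to 297, so (4,4) = 78.
Column 5 needs 375; the known cells sum to 303, so (4,5) = 72.
Using row 4: 86 + 64 + 78 + 72 + ? → (4,2) = 375 − 300 = 75.
Row 5 must total 375; the given cells sum to 304, so (5,2) = 71.

71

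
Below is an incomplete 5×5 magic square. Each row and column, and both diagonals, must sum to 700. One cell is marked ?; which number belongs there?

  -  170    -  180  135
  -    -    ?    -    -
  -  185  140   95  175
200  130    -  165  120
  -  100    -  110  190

From row 3, 700 − (185 + 140 + 95 + 175) gives (3,1) = 105.
Using row 4: 200 + 130 + 165 + 120 + ? → (4,3) = 700 − 615 = 85.
From column 2, 700 − (170 + 185 + 130 + 100) gives (2,2) = 115.
Column 4 needs 700; the known cells sum to 550, so (2,4) = 150.
The remaining cell in column 5 is (2,5) = 700 − 620 = 80.
Main diagonal: 115 + 140 + 165 + 190 + ? = 700, so (1,1) = 90.
Using anti-diagonal: 135 + 150 + 140 + 130 + ? → (5,1) = 700 − 555 = 145.
From row 1, 700 − (90 + 170 + 180 + 135) gives (1,3) = 125.
Row 5 needs 700; the known cells sum to 545, so (5,3) = 155.
Column 1: 90 + 105 + 200 + 145 + ? = 700, so (2,1) = 160.
Column 3 needs 700; the known cells sum to 505, so (2,3) = 195.

195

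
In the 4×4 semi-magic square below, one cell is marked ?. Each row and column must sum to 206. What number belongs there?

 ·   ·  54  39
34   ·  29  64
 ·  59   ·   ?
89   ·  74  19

84

Row 2 must total 206; the given cells sum to 127, so (2,2) = 79.
Row 4 needs 206; the known cells sum to 182, so (4,2) = 24.
Column 2 needs 206; the known cells sum to 162, so (1,2) = 44.
Column 3: 54 + 29 + 74 + ? = 206, so (3,3) = 49.
The remaining cell in column 4 is (3,4) = 206 − 122 = 84.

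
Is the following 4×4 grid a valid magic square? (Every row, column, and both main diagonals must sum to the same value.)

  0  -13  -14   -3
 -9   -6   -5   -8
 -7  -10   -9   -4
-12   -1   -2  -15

No — row 2 sums to -28 but column 4 sums to -30.

Row 1: 0 + (-13) + (-14) + (-3) = -30.
Row 2: -9 + (-6) + (-5) + (-8) = -28.
Row 3: -7 + (-10) + (-9) + (-4) = -30.
Row 4: -12 + (-1) + (-2) + (-15) = -30.
Column 1: 0 + (-9) + (-7) + (-12) = -28.
Column 2: -13 + (-6) + (-10) + (-1) = -30.
Column 3: -14 + (-5) + (-9) + (-2) = -30.
Column 4: -3 + (-8) + (-4) + (-15) = -30.
Main diagonal: 0 + (-6) + (-9) + (-15) = -30.
Anti-diagonal: -3 + (-5) + (-10) + (-12) = -30.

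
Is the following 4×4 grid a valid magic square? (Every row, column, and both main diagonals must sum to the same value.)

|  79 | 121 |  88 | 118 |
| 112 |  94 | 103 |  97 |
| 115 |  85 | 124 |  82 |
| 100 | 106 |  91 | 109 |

Row 1: 79 + 121 + 88 + 118 = 406.
Row 2: 112 + 94 + 103 + 97 = 406.
Row 3: 115 + 85 + 124 + 82 = 406.
Row 4: 100 + 106 + 91 + 109 = 406.
Column 1: 79 + 112 + 115 + 100 = 406.
Column 2: 121 + 94 + 85 + 106 = 406.
Column 3: 88 + 103 + 124 + 91 = 406.
Column 4: 118 + 97 + 82 + 109 = 406.
Main diagonal: 79 + 94 + 124 + 109 = 406.
Anti-diagonal: 118 + 103 + 85 + 100 = 406.
All lines sum to 406.

Yes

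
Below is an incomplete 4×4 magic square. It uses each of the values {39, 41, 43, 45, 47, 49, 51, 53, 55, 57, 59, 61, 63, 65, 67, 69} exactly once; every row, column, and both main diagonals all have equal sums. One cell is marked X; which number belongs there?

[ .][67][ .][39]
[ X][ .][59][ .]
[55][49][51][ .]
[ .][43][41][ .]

47

The 16 entries sum to 864, so each line sums to 864/4 = 216.
The remaining cell in row 3 is (3,4) = 216 − 155 = 61.
Using column 2: 67 + 49 + 43 + ? → (2,2) = 216 − 159 = 57.
Using column 3: 59 + 51 + 41 + ? → (1,3) = 216 − 151 = 65.
From anti-diagonal, 216 − (39 + 59 + 49) gives (4,1) = 69.
From row 1, 216 − (67 + 65 + 39) gives (1,1) = 45.
From row 4, 216 − (69 + 43 + 41) gives (4,4) = 63.
The remaining cell in column 1 is (2,1) = 216 − 169 = 47.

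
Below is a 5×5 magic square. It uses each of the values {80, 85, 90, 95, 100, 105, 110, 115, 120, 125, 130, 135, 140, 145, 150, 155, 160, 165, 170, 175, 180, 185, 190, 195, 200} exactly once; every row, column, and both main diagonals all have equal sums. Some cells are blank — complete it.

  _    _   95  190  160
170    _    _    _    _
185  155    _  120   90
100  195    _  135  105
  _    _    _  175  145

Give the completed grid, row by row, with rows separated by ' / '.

130 125 95 190 160 / 170 140 110 80 200 / 185 155 150 120 90 / 100 195 165 135 105 / 115 85 180 175 145

The 25 entries sum to 3500, so each line sums to 3500/5 = 700.
Row 3 needs 700; the known cells sum to 550, so (3,3) = 150.
Row 4 must total 700; the given cells sum to 535, so (4,3) = 165.
Column 4 needs 700; the known cells sum to 620, so (2,4) = 80.
Column 5: 160 + 90 + 105 + 145 + ? = 700, so (2,5) = 200.
Using anti-diagonal: 160 + 80 + 150 + 195 + ? → (5,1) = 700 − 585 = 115.
Column 1: 170 + 185 + 100 + 115 + ? = 700, so (1,1) = 130.
Main diagonal needs 700; the known cells sum to 560, so (2,2) = 140.
The remaining cell in row 1 is (1,2) = 700 − 575 = 125.
The remaining cell in row 2 is (2,3) = 700 − 590 = 110.
From column 2, 700 − (125 + 140 + 155 + 195) gives (5,2) = 85.
Using column 3: 95 + 110 + 150 + 165 + ? → (5,3) = 700 − 520 = 180.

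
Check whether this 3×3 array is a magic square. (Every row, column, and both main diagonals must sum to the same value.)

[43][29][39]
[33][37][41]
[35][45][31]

Row 1: 43 + 29 + 39 = 111.
Row 2: 33 + 37 + 41 = 111.
Row 3: 35 + 45 + 31 = 111.
Column 1: 43 + 33 + 35 = 111.
Column 2: 29 + 37 + 45 = 111.
Column 3: 39 + 41 + 31 = 111.
Main diagonal: 43 + 37 + 31 = 111.
Anti-diagonal: 39 + 37 + 35 = 111.
All lines sum to 111.

Yes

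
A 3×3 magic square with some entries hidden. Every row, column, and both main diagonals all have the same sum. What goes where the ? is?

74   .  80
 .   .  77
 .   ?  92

Column 3 is complete and sums to 249; that is the magic constant.
Row 1: 74 + 80 + ? = 249, so (1,2) = 95.
From main diagonal, 249 − (74 + 92) gives (2,2) = 83.
Anti-diagonal must total 249; the given cells sum to 163, so (3,1) = 86.
The remaining cell in row 2 is (2,1) = 249 − 160 = 89.
The remaining cell in row 3 is (3,2) = 249 − 178 = 71.

71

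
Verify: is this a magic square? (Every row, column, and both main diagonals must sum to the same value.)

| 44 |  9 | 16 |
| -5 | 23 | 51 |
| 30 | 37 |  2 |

Yes

Row 1: 44 + 9 + 16 = 69.
Row 2: -5 + 23 + 51 = 69.
Row 3: 30 + 37 + 2 = 69.
Column 1: 44 + (-5) + 30 = 69.
Column 2: 9 + 23 + 37 = 69.
Column 3: 16 + 51 + 2 = 69.
Main diagonal: 44 + 23 + 2 = 69.
Anti-diagonal: 16 + 23 + 30 = 69.
All lines sum to 69.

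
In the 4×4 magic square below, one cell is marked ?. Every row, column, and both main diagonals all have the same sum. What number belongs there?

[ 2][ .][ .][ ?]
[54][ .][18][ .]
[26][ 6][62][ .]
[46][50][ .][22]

58

Column 1 is complete and sums to 128; that is the magic constant.
Row 3 must total 128; the given cells sum to 94, so (3,4) = 34.
Using row 4: 46 + 50 + 22 + ? → (4,3) = 128 − 118 = 10.
Column 3: 18 + 62 + 10 + ? = 128, so (1,3) = 38.
Main diagonal: 2 + 62 + 22 + ? = 128, so (2,2) = 42.
Anti-diagonal: 18 + 6 + 46 + ? = 128, so (1,4) = 58.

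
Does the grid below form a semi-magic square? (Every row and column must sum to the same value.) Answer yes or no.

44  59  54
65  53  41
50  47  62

Row 1: 44 + 59 + 54 = 157.
Row 2: 65 + 53 + 41 = 159.
Row 3: 50 + 47 + 62 = 159.
Column 1: 44 + 65 + 50 = 159.
Column 2: 59 + 53 + 47 = 159.
Column 3: 54 + 41 + 62 = 157.

No — row 1 sums to 157 but column 2 sums to 159.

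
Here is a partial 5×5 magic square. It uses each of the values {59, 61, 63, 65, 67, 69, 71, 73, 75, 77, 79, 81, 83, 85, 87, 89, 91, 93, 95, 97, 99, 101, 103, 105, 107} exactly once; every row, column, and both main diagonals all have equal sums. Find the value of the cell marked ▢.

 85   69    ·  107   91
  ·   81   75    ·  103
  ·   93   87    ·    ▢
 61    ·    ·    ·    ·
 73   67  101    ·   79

The 25 entries sum to 2075, so each line sums to 2075/5 = 415.
The remaining cell in row 1 is (1,3) = 415 − 352 = 63.
The remaining cell in row 5 is (5,4) = 415 − 320 = 95.
Using column 2: 69 + 81 + 93 + 67 + ? → (4,2) = 415 − 310 = 105.
Column 3 must total 415; the given cells sum to 326, so (4,3) = 89.
From main diagonal, 415 − (85 + 81 + 87 + 79) gives (4,4) = 83.
Anti-diagonal needs 415; the known cells sum to 356, so (2,4) = 59.
Row 2 must total 415; the given cells sum to 318, so (2,1) = 97.
The remaining cell in row 4 is (4,5) = 415 − 338 = 77.
Using column 1: 85 + 97 + 61 + 73 + ? → (3,1) = 415 − 316 = 99.
Using column 4: 107 + 59 + 83 + 95 + ? → (3,4) = 415 − 344 = 71.
The remaining cell in column 5 is (3,5) = 415 − 350 = 65.

65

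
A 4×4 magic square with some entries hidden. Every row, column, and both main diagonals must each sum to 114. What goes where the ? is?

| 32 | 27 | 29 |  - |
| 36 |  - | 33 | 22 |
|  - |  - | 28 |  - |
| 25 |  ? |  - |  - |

34

Row 1 must total 114; the given cells sum to 88, so (1,4) = 26.
Row 2: 36 + 33 + 22 + ? = 114, so (2,2) = 23.
Column 1 must total 114; the given cells sum to 93, so (3,1) = 21.
Column 3 needs 114; the known cells sum to 90, so (4,3) = 24.
From main diagonal, 114 − (32 + 23 + 28) gives (4,4) = 31.
From anti-diagonal, 114 − (26 + 33 + 25) gives (3,2) = 30.
The remaining cell in row 3 is (3,4) = 114 − 79 = 35.
Row 4: 25 + 24 + 31 + ? = 114, so (4,2) = 34.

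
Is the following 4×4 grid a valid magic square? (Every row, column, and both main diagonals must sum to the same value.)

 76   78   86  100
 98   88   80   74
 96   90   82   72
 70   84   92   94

Yes

Row 1: 76 + 78 + 86 + 100 = 340.
Row 2: 98 + 88 + 80 + 74 = 340.
Row 3: 96 + 90 + 82 + 72 = 340.
Row 4: 70 + 84 + 92 + 94 = 340.
Column 1: 76 + 98 + 96 + 70 = 340.
Column 2: 78 + 88 + 90 + 84 = 340.
Column 3: 86 + 80 + 82 + 92 = 340.
Column 4: 100 + 74 + 72 + 94 = 340.
Main diagonal: 76 + 88 + 82 + 94 = 340.
Anti-diagonal: 100 + 80 + 90 + 70 = 340.
All lines sum to 340.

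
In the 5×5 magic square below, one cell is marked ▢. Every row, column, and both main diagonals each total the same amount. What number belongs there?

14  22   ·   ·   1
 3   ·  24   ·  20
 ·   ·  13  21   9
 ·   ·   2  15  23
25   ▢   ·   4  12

Column 5 is complete and sums to 65; that is the magic constant.
The remaining cell in main diagonal is (2,2) = 65 − 54 = 11.
The remaining cell in row 2 is (2,4) = 65 − 58 = 7.
Column 4 needs 65; the known cells sum to 47, so (1,4) = 18.
The remaining cell in anti-diagonal is (4,2) = 65 − 46 = 19.
Using row 1: 14 + 22 + 18 + 1 + ? → (1,3) = 65 − 55 = 10.
Row 4: 19 + 2 + 15 + 23 + ? = 65, so (4,1) = 6.
Using column 1: 14 + 3 + 6 + 25 + ? → (3,1) = 65 − 48 = 17.
From column 3, 65 − (10 + 24 + 13 + 2) gives (5,3) = 16.
The remaining cell in row 3 is (3,2) = 65 − 60 = 5.
The remaining cell in row 5 is (5,2) = 65 − 57 = 8.

8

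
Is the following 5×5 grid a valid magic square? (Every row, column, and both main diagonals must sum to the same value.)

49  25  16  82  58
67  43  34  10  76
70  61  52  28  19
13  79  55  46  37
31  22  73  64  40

Yes

Row 1: 49 + 25 + 16 + 82 + 58 = 230.
Row 2: 67 + 43 + 34 + 10 + 76 = 230.
Row 3: 70 + 61 + 52 + 28 + 19 = 230.
Row 4: 13 + 79 + 55 + 46 + 37 = 230.
Row 5: 31 + 22 + 73 + 64 + 40 = 230.
Column 1: 49 + 67 + 70 + 13 + 31 = 230.
Column 2: 25 + 43 + 61 + 79 + 22 = 230.
Column 3: 16 + 34 + 52 + 55 + 73 = 230.
Column 4: 82 + 10 + 28 + 46 + 64 = 230.
Column 5: 58 + 76 + 19 + 37 + 40 = 230.
Main diagonal: 49 + 43 + 52 + 46 + 40 = 230.
Anti-diagonal: 58 + 10 + 52 + 79 + 31 = 230.
All lines sum to 230.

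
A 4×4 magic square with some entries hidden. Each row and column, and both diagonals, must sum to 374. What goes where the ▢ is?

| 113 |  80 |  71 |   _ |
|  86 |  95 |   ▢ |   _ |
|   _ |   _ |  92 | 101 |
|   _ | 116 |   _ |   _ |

The remaining cell in row 1 is (1,4) = 374 − 264 = 110.
Column 2: 80 + 95 + 116 + ? = 374, so (3,2) = 83.
From main diagonal, 374 − (113 + 95 + 92) gives (4,4) = 74.
Row 3: 83 + 92 + 101 + ? = 374, so (3,1) = 98.
Column 1 needs 374; the known cells sum to 297, so (4,1) = 77.
Using column 4: 110 + 101 + 74 + ? → (2,4) = 374 − 285 = 89.
Anti-diagonal needs 374; the known cells sum to 270, so (2,3) = 104.

104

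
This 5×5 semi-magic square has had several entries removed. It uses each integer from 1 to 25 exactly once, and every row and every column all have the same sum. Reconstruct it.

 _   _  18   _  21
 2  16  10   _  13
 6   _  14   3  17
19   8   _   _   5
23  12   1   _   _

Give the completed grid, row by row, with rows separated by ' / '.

15 4 18 7 21 / 2 16 10 24 13 / 6 25 14 3 17 / 19 8 22 11 5 / 23 12 1 20 9

The entries are 1 through 25, which sum to 325, so each line sums to 325/5 = 65.
Using row 2: 2 + 16 + 10 + 13 + ? → (2,4) = 65 − 41 = 24.
Row 3 must total 65; the given cells sum to 40, so (3,2) = 25.
Column 1: 2 + 6 + 19 + 23 + ? = 65, so (1,1) = 15.
Column 2: 16 + 25 + 8 + 12 + ? = 65, so (1,2) = 4.
Column 3 needs 65; the known cells sum to 43, so (4,3) = 22.
Using column 5: 21 + 13 + 17 + 5 + ? → (5,5) = 65 − 56 = 9.
Row 1 needs 65; the known cells sum to 58, so (1,4) = 7.
Using row 4: 19 + 8 + 22 + 5 + ? → (4,4) = 65 − 54 = 11.
Row 5: 23 + 12 + 1 + 9 + ? = 65, so (5,4) = 20.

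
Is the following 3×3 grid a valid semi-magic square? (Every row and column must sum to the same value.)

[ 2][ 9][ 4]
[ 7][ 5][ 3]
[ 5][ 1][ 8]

Row 1: 2 + 9 + 4 = 15.
Row 2: 7 + 5 + 3 = 15.
Row 3: 5 + 1 + 8 = 14.
Column 1: 2 + 7 + 5 = 14.
Column 2: 9 + 5 + 1 = 15.
Column 3: 4 + 3 + 8 = 15.

No — column 1 sums to 14 but row 2 sums to 15.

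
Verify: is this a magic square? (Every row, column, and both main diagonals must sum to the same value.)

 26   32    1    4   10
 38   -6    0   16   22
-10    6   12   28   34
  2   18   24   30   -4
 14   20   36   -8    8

No — anti-diagonal sums to 70 but column 3 sums to 73.

Row 1: 26 + 32 + 1 + 4 + 10 = 73.
Row 2: 38 + (-6) + 0 + 16 + 22 = 70.
Row 3: -10 + 6 + 12 + 28 + 34 = 70.
Row 4: 2 + 18 + 24 + 30 + (-4) = 70.
Row 5: 14 + 20 + 36 + (-8) + 8 = 70.
Column 1: 26 + 38 + (-10) + 2 + 14 = 70.
Column 2: 32 + (-6) + 6 + 18 + 20 = 70.
Column 3: 1 + 0 + 12 + 24 + 36 = 73.
Column 4: 4 + 16 + 28 + 30 + (-8) = 70.
Column 5: 10 + 22 + 34 + (-4) + 8 = 70.
Main diagonal: 26 + (-6) + 12 + 30 + 8 = 70.
Anti-diagonal: 10 + 16 + 12 + 18 + 14 = 70.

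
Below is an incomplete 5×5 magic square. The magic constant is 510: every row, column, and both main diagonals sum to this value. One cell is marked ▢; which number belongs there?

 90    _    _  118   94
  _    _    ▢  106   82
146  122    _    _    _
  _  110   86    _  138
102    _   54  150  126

130

Using row 5: 102 + 54 + 150 + 126 + ? → (5,2) = 510 − 432 = 78.
Using column 5: 94 + 82 + 138 + 126 + ? → (3,5) = 510 − 440 = 70.
The remaining cell in anti-diagonal is (3,3) = 510 − 412 = 98.
Row 3: 146 + 122 + 98 + 70 + ? = 510, so (3,4) = 74.
The remaining cell in column 4 is (4,4) = 510 − 448 = 62.
Main diagonal must total 510; the given cells sum to 376, so (2,2) = 134.
Using row 4: 110 + 86 + 62 + 138 + ? → (4,1) = 510 − 396 = 114.
Column 1 needs 510; the known cells sum to 452, so (2,1) = 58.
From column 2, 510 − (134 + 122 + 110 + 78) gives (1,2) = 66.
Row 1: 90 + 66 + 118 + 94 + ? = 510, so (1,3) = 142.
The remaining cell in row 2 is (2,3) = 510 − 380 = 130.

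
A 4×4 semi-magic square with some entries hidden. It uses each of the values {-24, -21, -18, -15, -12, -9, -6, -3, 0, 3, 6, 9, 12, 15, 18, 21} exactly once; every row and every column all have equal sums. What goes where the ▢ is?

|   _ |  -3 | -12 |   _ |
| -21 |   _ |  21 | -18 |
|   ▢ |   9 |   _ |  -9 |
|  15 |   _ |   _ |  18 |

The 16 entries sum to -24, so each line sums to -24/4 = -6.
The remaining cell in row 2 is (2,2) = -6 − (-18) = 12.
Using column 2: -3 + 12 + 9 + ? → (4,2) = -6 − 18 = -24.
Column 4 must total -6; the given cells sum to -9, so (1,4) = 3.
Row 1 needs -6; the known cells sum to -12, so (1,1) = 6.
Row 4 needs -6; the known cells sum to 9, so (4,3) = -15.
The remaining cell in column 1 is (3,1) = -6 − 0 = -6.

-6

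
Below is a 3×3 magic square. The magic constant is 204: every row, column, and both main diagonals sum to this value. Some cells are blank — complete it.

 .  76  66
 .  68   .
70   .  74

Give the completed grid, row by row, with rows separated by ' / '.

Row 1 needs 204; the known cells sum to 142, so (1,1) = 62.
Row 3 must total 204; the given cells sum to 144, so (3,2) = 60.
Column 1: 62 + 70 + ? = 204, so (2,1) = 72.
The remaining cell in column 3 is (2,3) = 204 − 140 = 64.

62 76 66 / 72 68 64 / 70 60 74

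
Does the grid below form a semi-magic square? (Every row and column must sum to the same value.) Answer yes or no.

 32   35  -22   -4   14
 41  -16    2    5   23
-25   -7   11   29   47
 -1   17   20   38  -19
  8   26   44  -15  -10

No — column 1 sums to 55 but column 4 sums to 53.

Row 1: 32 + 35 + (-22) + (-4) + 14 = 55.
Row 2: 41 + (-16) + 2 + 5 + 23 = 55.
Row 3: -25 + (-7) + 11 + 29 + 47 = 55.
Row 4: -1 + 17 + 20 + 38 + (-19) = 55.
Row 5: 8 + 26 + 44 + (-15) + (-10) = 53.
Column 1: 32 + 41 + (-25) + (-1) + 8 = 55.
Column 2: 35 + (-16) + (-7) + 17 + 26 = 55.
Column 3: -22 + 2 + 11 + 20 + 44 = 55.
Column 4: -4 + 5 + 29 + 38 + (-15) = 53.
Column 5: 14 + 23 + 47 + (-19) + (-10) = 55.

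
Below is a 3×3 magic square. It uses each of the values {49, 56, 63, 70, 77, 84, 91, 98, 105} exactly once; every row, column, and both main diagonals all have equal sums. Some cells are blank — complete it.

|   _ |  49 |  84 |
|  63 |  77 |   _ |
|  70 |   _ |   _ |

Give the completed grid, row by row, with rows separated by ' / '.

The 9 entries sum to 693, so each line sums to 693/3 = 231.
Row 1 needs 231; the known cells sum to 133, so (1,1) = 98.
From row 2, 231 − (63 + 77) gives (2,3) = 91.
Column 2: 49 + 77 + ? = 231, so (3,2) = 105.
The remaining cell in column 3 is (3,3) = 231 − 175 = 56.

98 49 84 / 63 77 91 / 70 105 56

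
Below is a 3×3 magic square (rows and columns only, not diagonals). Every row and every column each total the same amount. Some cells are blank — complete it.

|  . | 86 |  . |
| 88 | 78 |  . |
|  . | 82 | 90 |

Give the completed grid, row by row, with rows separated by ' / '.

84 86 76 / 88 78 80 / 74 82 90

Column 2 is already complete: 86 + 78 + 82 = 246, so that is the magic constant.
Row 2: 88 + 78 + ? = 246, so (2,3) = 80.
The remaining cell in row 3 is (3,1) = 246 − 172 = 74.
From column 1, 246 − (88 + 74) gives (1,1) = 84.
Column 3 needs 246; the known cells sum to 170, so (1,3) = 76.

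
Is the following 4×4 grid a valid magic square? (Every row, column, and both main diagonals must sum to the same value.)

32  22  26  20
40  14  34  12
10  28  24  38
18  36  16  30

Row 1: 32 + 22 + 26 + 20 = 100.
Row 2: 40 + 14 + 34 + 12 = 100.
Row 3: 10 + 28 + 24 + 38 = 100.
Row 4: 18 + 36 + 16 + 30 = 100.
Column 1: 32 + 40 + 10 + 18 = 100.
Column 2: 22 + 14 + 28 + 36 = 100.
Column 3: 26 + 34 + 24 + 16 = 100.
Column 4: 20 + 12 + 38 + 30 = 100.
Main diagonal: 32 + 14 + 24 + 30 = 100.
Anti-diagonal: 20 + 34 + 28 + 18 = 100.
All lines sum to 100.

Yes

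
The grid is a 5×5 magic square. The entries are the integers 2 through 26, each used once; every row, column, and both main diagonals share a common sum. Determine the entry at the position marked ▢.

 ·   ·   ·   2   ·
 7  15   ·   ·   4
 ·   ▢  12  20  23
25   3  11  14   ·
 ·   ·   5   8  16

The entries are 2 through 26, which sum to 350, so each line sums to 350/5 = 70.
The remaining cell in row 4 is (4,5) = 70 − 53 = 17.
Using column 4: 2 + 20 + 14 + 8 + ? → (2,4) = 70 − 44 = 26.
Column 5 must total 70; the given cells sum to 60, so (1,5) = 10.
The remaining cell in main diagonal is (1,1) = 70 − 57 = 13.
From anti-diagonal, 70 − (10 + 26 + 12 + 3) gives (5,1) = 19.
Row 2 must total 70; the given cells sum to 52, so (2,3) = 18.
Row 5: 19 + 5 + 8 + 16 + ? = 70, so (5,2) = 22.
From column 1, 70 − (13 + 7 + 25 + 19) gives (3,1) = 6.
The remaining cell in column 3 is (1,3) = 70 − 46 = 24.
Row 1 must total 70; the given cells sum to 49, so (1,2) = 21.
Row 3 must total 70; the given cells sum to 61, so (3,2) = 9.

9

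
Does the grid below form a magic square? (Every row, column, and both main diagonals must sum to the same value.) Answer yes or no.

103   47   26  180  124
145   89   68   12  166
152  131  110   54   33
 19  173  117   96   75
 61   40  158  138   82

No — row 5 sums to 479 but column 1 sums to 480.

Row 1: 103 + 47 + 26 + 180 + 124 = 480.
Row 2: 145 + 89 + 68 + 12 + 166 = 480.
Row 3: 152 + 131 + 110 + 54 + 33 = 480.
Row 4: 19 + 173 + 117 + 96 + 75 = 480.
Row 5: 61 + 40 + 158 + 138 + 82 = 479.
Column 1: 103 + 145 + 152 + 19 + 61 = 480.
Column 2: 47 + 89 + 131 + 173 + 40 = 480.
Column 3: 26 + 68 + 110 + 117 + 158 = 479.
Column 4: 180 + 12 + 54 + 96 + 138 = 480.
Column 5: 124 + 166 + 33 + 75 + 82 = 480.
Main diagonal: 103 + 89 + 110 + 96 + 82 = 480.
Anti-diagonal: 124 + 12 + 110 + 173 + 61 = 480.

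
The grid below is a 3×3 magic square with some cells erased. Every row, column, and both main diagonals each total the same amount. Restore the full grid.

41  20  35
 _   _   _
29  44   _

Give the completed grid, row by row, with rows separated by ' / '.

Row 1 is already complete: 41 + 20 + 35 = 96, so that is the magic constant.
Row 3: 29 + 44 + ? = 96, so (3,3) = 23.
The remaining cell in column 1 is (2,1) = 96 − 70 = 26.
From column 2, 96 − (20 + 44) gives (2,2) = 32.
The remaining cell in column 3 is (2,3) = 96 − 58 = 38.

41 20 35 / 26 32 38 / 29 44 23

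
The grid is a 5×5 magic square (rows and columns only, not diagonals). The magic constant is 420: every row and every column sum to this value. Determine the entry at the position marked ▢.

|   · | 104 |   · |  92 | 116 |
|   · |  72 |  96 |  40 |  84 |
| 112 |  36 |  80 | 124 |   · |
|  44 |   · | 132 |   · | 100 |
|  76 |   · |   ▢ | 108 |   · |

Row 2 needs 420; the known cells sum to 292, so (2,1) = 128.
The remaining cell in row 3 is (3,5) = 420 − 352 = 68.
From column 1, 420 − (128 + 112 + 44 + 76) gives (1,1) = 60.
Column 4 must total 420; the given cells sum to 364, so (4,4) = 56.
Column 5 must total 420; the given cells sum to 368, so (5,5) = 52.
Row 1: 60 + 104 + 92 + 116 + ? = 420, so (1,3) = 48.
Row 4 needs 420; the known cells sum to 332, so (4,2) = 88.
Column 2 must total 420; the given cells sum to 300, so (5,2) = 120.
The remaining cell in column 3 is (5,3) = 420 − 356 = 64.

64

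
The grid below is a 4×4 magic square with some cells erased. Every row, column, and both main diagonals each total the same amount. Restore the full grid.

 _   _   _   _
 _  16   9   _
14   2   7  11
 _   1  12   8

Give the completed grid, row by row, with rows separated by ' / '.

Row 3 is already complete: 14 + 2 + 7 + 11 = 34, so that is the magic constant.
The remaining cell in row 4 is (4,1) = 34 − 21 = 13.
Column 2: 16 + 2 + 1 + ? = 34, so (1,2) = 15.
Column 3 needs 34; the known cells sum to 28, so (1,3) = 6.
Main diagonal must total 34; the given cells sum to 31, so (1,1) = 3.
Anti-diagonal must total 34; the given cells sum to 24, so (1,4) = 10.
The remaining cell in column 1 is (2,1) = 34 − 30 = 4.
Using column 4: 10 + 11 + 8 + ? → (2,4) = 34 − 29 = 5.

3 15 6 10 / 4 16 9 5 / 14 2 7 11 / 13 1 12 8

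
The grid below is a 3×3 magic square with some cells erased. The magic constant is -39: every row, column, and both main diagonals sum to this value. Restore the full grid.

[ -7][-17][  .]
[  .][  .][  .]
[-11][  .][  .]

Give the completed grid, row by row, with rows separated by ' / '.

-7 -17 -15 / -21 -13 -5 / -11 -9 -19

Row 1 needs -39; the known cells sum to -24, so (1,3) = -15.
From column 1, -39 − (-7 + (-11)) gives (2,1) = -21.
Anti-diagonal must total -39; the given cells sum to -26, so (2,2) = -13.
Row 2 needs -39; the known cells sum to -34, so (2,3) = -5.
Using column 2: -17 + (-13) + ? → (3,2) = -39 − (-30) = -9.
Column 3: -15 + (-5) + ? = -39, so (3,3) = -19.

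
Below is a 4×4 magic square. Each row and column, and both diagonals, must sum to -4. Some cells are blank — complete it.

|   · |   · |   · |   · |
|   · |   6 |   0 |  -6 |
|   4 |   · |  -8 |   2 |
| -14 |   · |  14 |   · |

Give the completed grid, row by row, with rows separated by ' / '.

10 -16 -10 12 / -4 6 0 -6 / 4 -2 -8 2 / -14 8 14 -12

The remaining cell in row 2 is (2,1) = -4 − 0 = -4.
Row 3 must total -4; the given cells sum to -2, so (3,2) = -2.
Column 1: -4 + 4 + (-14) + ? = -4, so (1,1) = 10.
Column 3 must total -4; the given cells sum to 6, so (1,3) = -10.
From main diagonal, -4 − (10 + 6 + (-8)) gives (4,4) = -12.
Anti-diagonal must total -4; the given cells sum to -16, so (1,4) = 12.
Using row 1: 10 + (-10) + 12 + ? → (1,2) = -4 − 12 = -16.
Using row 4: -14 + 14 + (-12) + ? → (4,2) = -4 − (-12) = 8.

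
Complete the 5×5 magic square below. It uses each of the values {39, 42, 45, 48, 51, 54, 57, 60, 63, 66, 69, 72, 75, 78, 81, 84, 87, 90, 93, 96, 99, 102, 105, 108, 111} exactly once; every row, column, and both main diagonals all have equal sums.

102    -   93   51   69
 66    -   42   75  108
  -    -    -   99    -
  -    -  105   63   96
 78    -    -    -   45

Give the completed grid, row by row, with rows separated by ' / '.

The 25 entries sum to 1875, so each line sums to 1875/5 = 375.
Row 1 must total 375; the given cells sum to 315, so (1,2) = 60.
Row 2: 66 + 42 + 75 + 108 + ? = 375, so (2,2) = 84.
Column 4 must total 375; the given cells sum to 288, so (5,4) = 87.
Using column 5: 69 + 108 + 96 + 45 + ? → (3,5) = 375 − 318 = 57.
Main diagonal: 102 + 84 + 63 + 45 + ? = 375, so (3,3) = 81.
Anti-diagonal: 69 + 75 + 81 + 78 + ? = 375, so (4,2) = 72.
Row 4 needs 375; the known cells sum to 336, so (4,1) = 39.
Column 1: 102 + 66 + 39 + 78 + ? = 375, so (3,1) = 90.
Column 3: 93 + 42 + 81 + 105 + ? = 375, so (5,3) = 54.
Row 3 must total 375; the given cells sum to 327, so (3,2) = 48.
Row 5 needs 375; the known cells sum to 264, so (5,2) = 111.

102 60 93 51 69 / 66 84 42 75 108 / 90 48 81 99 57 / 39 72 105 63 96 / 78 111 54 87 45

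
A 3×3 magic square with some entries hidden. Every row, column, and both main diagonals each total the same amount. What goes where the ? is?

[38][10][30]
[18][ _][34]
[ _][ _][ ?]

Row 1 is complete and sums to 78; that is the magic constant.
Row 2 must total 78; the given cells sum to 52, so (2,2) = 26.
From column 1, 78 − (38 + 18) gives (3,1) = 22.
Using column 2: 10 + 26 + ? → (3,2) = 78 − 36 = 42.
Column 3 must total 78; the given cells sum to 64, so (3,3) = 14.

14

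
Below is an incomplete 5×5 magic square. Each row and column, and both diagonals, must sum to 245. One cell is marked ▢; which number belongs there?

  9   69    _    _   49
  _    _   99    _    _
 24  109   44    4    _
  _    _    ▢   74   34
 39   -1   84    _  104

Row 3 must total 245; the given cells sum to 181, so (3,5) = 64.
Using row 5: 39 + (-1) + 84 + 104 + ? → (5,4) = 245 − 226 = 19.
Column 5 must total 245; the given cells sum to 251, so (2,5) = -6.
Main diagonal must total 245; the given cells sum to 231, so (2,2) = 14.
Column 2: 69 + 14 + 109 + (-1) + ? = 245, so (4,2) = 54.
Using anti-diagonal: 49 + 44 + 54 + 39 + ? → (2,4) = 245 − 186 = 59.
Row 2 needs 245; the known cells sum to 166, so (2,1) = 79.
The remaining cell in column 1 is (4,1) = 245 − 151 = 94.
From column 4, 245 − (59 + 4 + 74 + 19) gives (1,4) = 89.
Row 1 needs 245; the known cells sum to 216, so (1,3) = 29.
Row 4: 94 + 54 + 74 + 34 + ? = 245, so (4,3) = -11.

-11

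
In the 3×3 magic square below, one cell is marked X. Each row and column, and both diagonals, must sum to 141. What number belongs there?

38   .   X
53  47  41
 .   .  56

Using column 1: 38 + 53 + ? → (3,1) = 141 − 91 = 50.
The remaining cell in column 3 is (1,3) = 141 − 97 = 44.

44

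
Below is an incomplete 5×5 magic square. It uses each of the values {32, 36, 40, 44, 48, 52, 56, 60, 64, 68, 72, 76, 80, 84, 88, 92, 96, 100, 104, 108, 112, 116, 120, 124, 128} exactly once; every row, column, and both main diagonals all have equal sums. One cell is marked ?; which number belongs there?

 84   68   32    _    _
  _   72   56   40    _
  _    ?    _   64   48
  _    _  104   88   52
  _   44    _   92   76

96

The 25 entries sum to 2000, so each line sums to 2000/5 = 400.
Column 4 needs 400; the known cells sum to 284, so (1,4) = 116.
Main diagonal needs 400; the known cells sum to 320, so (3,3) = 80.
Row 1: 84 + 68 + 32 + 116 + ? = 400, so (1,5) = 100.
Column 3 must total 400; the given cells sum to 272, so (5,3) = 128.
The remaining cell in column 5 is (2,5) = 400 − 276 = 124.
Row 2 needs 400; the known cells sum to 292, so (2,1) = 108.
From row 5, 400 − (44 + 128 + 92 + 76) gives (5,1) = 60.
From anti-diagonal, 400 − (100 + 40 + 80 + 60) gives (4,2) = 120.
Row 4: 120 + 104 + 88 + 52 + ? = 400, so (4,1) = 36.
From column 1, 400 − (84 + 108 + 36 + 60) gives (3,1) = 112.
Column 2: 68 + 72 + 120 + 44 + ? = 400, so (3,2) = 96.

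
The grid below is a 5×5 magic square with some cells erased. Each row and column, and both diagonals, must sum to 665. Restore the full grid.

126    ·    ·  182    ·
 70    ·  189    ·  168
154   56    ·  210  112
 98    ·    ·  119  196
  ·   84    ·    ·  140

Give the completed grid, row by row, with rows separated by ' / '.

126 203 105 182 49 / 70 147 189 91 168 / 154 56 133 210 112 / 98 175 77 119 196 / 217 84 161 63 140

Row 3: 154 + 56 + 210 + 112 + ? = 665, so (3,3) = 133.
From column 1, 665 − (126 + 70 + 154 + 98) gives (5,1) = 217.
The remaining cell in column 5 is (1,5) = 665 − 616 = 49.
Main diagonal needs 665; the known cells sum to 518, so (2,2) = 147.
Using row 2: 70 + 147 + 189 + 168 + ? → (2,4) = 665 − 574 = 91.
Using column 4: 182 + 91 + 210 + 119 + ? → (5,4) = 665 − 602 = 63.
Using anti-diagonal: 49 + 91 + 133 + 217 + ? → (4,2) = 665 − 490 = 175.
The remaining cell in row 4 is (4,3) = 665 − 588 = 77.
The remaining cell in row 5 is (5,3) = 665 − 504 = 161.
Column 2 must total 665; the given cells sum to 462, so (1,2) = 203.
Using column 3: 189 + 133 + 77 + 161 + ? → (1,3) = 665 − 560 = 105.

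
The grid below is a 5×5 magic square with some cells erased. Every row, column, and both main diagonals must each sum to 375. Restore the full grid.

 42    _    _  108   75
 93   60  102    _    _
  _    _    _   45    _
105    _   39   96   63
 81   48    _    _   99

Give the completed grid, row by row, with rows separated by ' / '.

From row 4, 375 − (105 + 39 + 96 + 63) gives (4,2) = 72.
The remaining cell in column 1 is (3,1) = 375 − 321 = 54.
Main diagonal: 42 + 60 + 96 + 99 + ? = 375, so (3,3) = 78.
Anti-diagonal must total 375; the given cells sum to 306, so (2,4) = 69.
Using row 2: 93 + 60 + 102 + 69 + ? → (2,5) = 375 − 324 = 51.
From column 4, 375 − (108 + 69 + 45 + 96) gives (5,4) = 57.
Column 5 needs 375; the known cells sum to 288, so (3,5) = 87.
The remaining cell in row 3 is (3,2) = 375 − 264 = 111.
Using row 5: 81 + 48 + 57 + 99 + ? → (5,3) = 375 − 285 = 90.
The remaining cell in column 2 is (1,2) = 375 − 291 = 84.
Column 3: 102 + 78 + 39 + 90 + ? = 375, so (1,3) = 66.

42 84 66 108 75 / 93 60 102 69 51 / 54 111 78 45 87 / 105 72 39 96 63 / 81 48 90 57 99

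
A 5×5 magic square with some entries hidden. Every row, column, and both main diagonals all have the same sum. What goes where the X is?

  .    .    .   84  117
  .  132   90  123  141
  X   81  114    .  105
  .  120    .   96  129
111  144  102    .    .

Anti-diagonal is complete and sums to 585; that is the magic constant.
Row 2: 132 + 90 + 123 + 141 + ? = 585, so (2,1) = 99.
From column 2, 585 − (132 + 81 + 120 + 144) gives (1,2) = 108.
From column 5, 585 − (117 + 141 + 105 + 129) gives (5,5) = 93.
Using main diagonal: 132 + 114 + 96 + 93 + ? → (1,1) = 585 − 435 = 150.
The remaining cell in row 1 is (1,3) = 585 − 459 = 126.
Row 5 needs 585; the known cells sum to 450, so (5,4) = 135.
From column 3, 585 − (126 + 90 + 114 + 102) gives (4,3) = 153.
Column 4 needs 585; the known cells sum to 438, so (3,4) = 147.
Using row 3: 81 + 114 + 147 + 105 + ? → (3,1) = 585 − 447 = 138.

138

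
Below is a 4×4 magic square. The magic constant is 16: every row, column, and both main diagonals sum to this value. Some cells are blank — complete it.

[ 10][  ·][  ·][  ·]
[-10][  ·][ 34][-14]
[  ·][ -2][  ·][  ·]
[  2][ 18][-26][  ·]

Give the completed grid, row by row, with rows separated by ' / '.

From row 2, 16 − (-10 + 34 + (-14)) gives (2,2) = 6.
Row 4 needs 16; the known cells sum to -6, so (4,4) = 22.
The remaining cell in column 1 is (3,1) = 16 − 2 = 14.
Column 2: 6 + (-2) + 18 + ? = 16, so (1,2) = -6.
Main diagonal: 10 + 6 + 22 + ? = 16, so (3,3) = -22.
The remaining cell in anti-diagonal is (1,4) = 16 − 34 = -18.
Row 1 needs 16; the known cells sum to -14, so (1,3) = 30.
Row 3 needs 16; the known cells sum to -10, so (3,4) = 26.

10 -6 30 -18 / -10 6 34 -14 / 14 -2 -22 26 / 2 18 -26 22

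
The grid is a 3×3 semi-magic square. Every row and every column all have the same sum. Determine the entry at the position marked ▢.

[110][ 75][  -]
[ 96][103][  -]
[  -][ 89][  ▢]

Column 2 is complete and sums to 267; that is the magic constant.
Row 1: 110 + 75 + ? = 267, so (1,3) = 82.
Row 2: 96 + 103 + ? = 267, so (2,3) = 68.
Column 1 must total 267; the given cells sum to 206, so (3,1) = 61.
From column 3, 267 − (82 + 68) gives (3,3) = 117.

117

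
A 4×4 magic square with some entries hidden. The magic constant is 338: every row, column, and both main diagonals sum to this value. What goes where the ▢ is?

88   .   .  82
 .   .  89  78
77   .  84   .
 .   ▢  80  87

From column 3, 338 − (89 + 84 + 80) gives (1,3) = 85.
Using column 4: 82 + 78 + 87 + ? → (3,4) = 338 − 247 = 91.
Using main diagonal: 88 + 84 + 87 + ? → (2,2) = 338 − 259 = 79.
From row 1, 338 − (88 + 85 + 82) gives (1,2) = 83.
From row 2, 338 − (79 + 89 + 78) gives (2,1) = 92.
Row 3 needs 338; the known cells sum to 252, so (3,2) = 86.
Column 1 needs 338; the known cells sum to 257, so (4,1) = 81.
Column 2 needs 338; the known cells sum to 248, so (4,2) = 90.

90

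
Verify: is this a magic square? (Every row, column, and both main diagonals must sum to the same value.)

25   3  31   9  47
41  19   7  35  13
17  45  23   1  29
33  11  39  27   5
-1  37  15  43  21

Row 1: 25 + 3 + 31 + 9 + 47 = 115.
Row 2: 41 + 19 + 7 + 35 + 13 = 115.
Row 3: 17 + 45 + 23 + 1 + 29 = 115.
Row 4: 33 + 11 + 39 + 27 + 5 = 115.
Row 5: -1 + 37 + 15 + 43 + 21 = 115.
Column 1: 25 + 41 + 17 + 33 + (-1) = 115.
Column 2: 3 + 19 + 45 + 11 + 37 = 115.
Column 3: 31 + 7 + 23 + 39 + 15 = 115.
Column 4: 9 + 35 + 1 + 27 + 43 = 115.
Column 5: 47 + 13 + 29 + 5 + 21 = 115.
Main diagonal: 25 + 19 + 23 + 27 + 21 = 115.
Anti-diagonal: 47 + 35 + 23 + 11 + (-1) = 115.
All lines sum to 115.

Yes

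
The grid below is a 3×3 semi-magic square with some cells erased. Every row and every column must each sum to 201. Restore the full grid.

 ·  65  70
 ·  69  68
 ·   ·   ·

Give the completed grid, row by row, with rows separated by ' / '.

From row 1, 201 − (65 + 70) gives (1,1) = 66.
Row 2 must total 201; the given cells sum to 137, so (2,1) = 64.
Column 1 needs 201; the known cells sum to 130, so (3,1) = 71.
Using column 2: 65 + 69 + ? → (3,2) = 201 − 134 = 67.
Using column 3: 70 + 68 + ? → (3,3) = 201 − 138 = 63.

66 65 70 / 64 69 68 / 71 67 63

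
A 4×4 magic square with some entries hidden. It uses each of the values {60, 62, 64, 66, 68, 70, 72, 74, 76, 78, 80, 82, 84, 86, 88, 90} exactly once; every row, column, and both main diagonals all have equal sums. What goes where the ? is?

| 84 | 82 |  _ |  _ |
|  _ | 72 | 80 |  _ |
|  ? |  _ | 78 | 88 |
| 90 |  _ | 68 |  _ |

The 16 entries sum to 1200, so each line sums to 1200/4 = 300.
The remaining cell in column 3 is (1,3) = 300 − 226 = 74.
Main diagonal must total 300; the given cells sum to 234, so (4,4) = 66.
The remaining cell in row 1 is (1,4) = 300 − 240 = 60.
Row 4 needs 300; the known cells sum to 224, so (4,2) = 76.
Column 2: 82 + 72 + 76 + ? = 300, so (3,2) = 70.
Using column 4: 60 + 88 + 66 + ? → (2,4) = 300 − 214 = 86.
The remaining cell in row 2 is (2,1) = 300 − 238 = 62.
The remaining cell in row 3 is (3,1) = 300 − 236 = 64.

64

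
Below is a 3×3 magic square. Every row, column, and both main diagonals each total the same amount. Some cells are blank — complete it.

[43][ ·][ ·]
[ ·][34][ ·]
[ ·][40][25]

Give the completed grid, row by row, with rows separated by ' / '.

Main diagonal is already complete: 43 + 34 + 25 = 102, so that is the magic constant.
Row 3: 40 + 25 + ? = 102, so (3,1) = 37.
Column 1 needs 102; the known cells sum to 80, so (2,1) = 22.
Column 2 must total 102; the given cells sum to 74, so (1,2) = 28.
Anti-diagonal must total 102; the given cells sum to 71, so (1,3) = 31.
Using row 2: 22 + 34 + ? → (2,3) = 102 − 56 = 46.

43 28 31 / 22 34 46 / 37 40 25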